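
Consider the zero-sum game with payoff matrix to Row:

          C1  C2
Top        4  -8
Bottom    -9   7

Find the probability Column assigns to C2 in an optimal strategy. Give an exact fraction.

13/28

Row minima: Top → -8, Bottom → -9; maximin = -8.
Column maxima: C1 → 4, C2 → 7; minimax = 4.
-8 ≠ 4, so there is no saddle point; optimal play is mixed.
Let Row play Top with probability p. Expected payoff against C1: 4p + (-9)(1−p) = 13p − 9; against C2: (-8)p + 7(1−p) = −15p + 7.
Setting these equal: 13p − 9 = −15p + 7 ⇒ 28p = 16 ⇒ p = 4/7, and the value is (13)·(4/7) − 9 = -11/7.
For Column: with q = P(C1), equating Top's and Bottom's payoffs gives 12q − 8 = −16q + 7 ⇒ q = 15/28.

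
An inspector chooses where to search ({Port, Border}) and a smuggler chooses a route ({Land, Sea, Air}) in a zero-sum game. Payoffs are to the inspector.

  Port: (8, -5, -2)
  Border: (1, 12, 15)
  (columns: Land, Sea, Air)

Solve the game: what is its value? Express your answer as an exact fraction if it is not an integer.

Row minima: Port → -5, Border → 1; maximin = 1.
Column maxima: Land → 8, Sea → 12, Air → 15; minimax = 8.
1 ≠ 8, so there is no saddle point; optimal play is mixed.
Air is strictly dominated by Sea (it gives the inspector strictly more in every row), so the smuggler never plays it.
On the remaining 2×2 (Port, Border vs Land, Sea):
Let the inspector play Port with probability p. Expected payoff against Land: 8p + 1(1−p) = 7p + 1; against Sea: (-5)p + 12(1−p) = −17p + 12.
Setting these equal: 7p + 1 = −17p + 12 ⇒ 24p = 11 ⇒ p = 11/24, and the value is (7)·(11/24) + 1 = 101/24.
For the smuggler: with q = P(Land), equating Port's and Border's payoffs gives 13q − 5 = −11q + 12 ⇒ q = 17/24.

101/24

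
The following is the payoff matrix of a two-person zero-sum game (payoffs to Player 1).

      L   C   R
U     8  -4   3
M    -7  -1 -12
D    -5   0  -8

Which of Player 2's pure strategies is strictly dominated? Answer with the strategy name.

R holds Player 1's payoff strictly below L in every row: 3 < 8, -12 < -7, -8 < -5.
So L is strictly dominated for Player 2.

L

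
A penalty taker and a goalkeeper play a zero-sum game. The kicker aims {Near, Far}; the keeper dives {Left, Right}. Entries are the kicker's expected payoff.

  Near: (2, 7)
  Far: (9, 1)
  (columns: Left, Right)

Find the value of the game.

Row minima: Near → 2, Far → 1; maximin = 2.
Column maxima: Left → 9, Right → 7; minimax = 7.
2 ≠ 7, so there is no saddle point; optimal play is mixed.
Let the kicker play Near with probability p. Expected payoff against Left: 2p + 9(1−p) = −7p + 9; against Right: 7p + 1(1−p) = 6p + 1.
Setting these equal: −7p + 9 = 6p + 1 ⇒ −13p = -8 ⇒ p = 8/13, and the value is (-7)·(8/13) + 9 = 61/13.
For the keeper: with q = P(Left), equating Near's and Far's payoffs gives −5q + 7 = 8q + 1 ⇒ q = 6/13.

61/13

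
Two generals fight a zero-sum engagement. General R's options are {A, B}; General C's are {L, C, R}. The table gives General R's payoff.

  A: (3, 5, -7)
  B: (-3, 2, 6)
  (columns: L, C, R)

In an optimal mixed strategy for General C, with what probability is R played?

6/19

Row minima: A → -7, B → -3; maximin = -3.
Column maxima: L → 3, C → 5, R → 6; minimax = 3.
-3 ≠ 3, so there is no saddle point; optimal play is mixed.
C is strictly dominated by L (it gives General R strictly more in every row), so General C never plays it.
On the remaining 2×2 (A, B vs L, R):
Let General R play A with probability p. Expected payoff against L: 3p + (-3)(1−p) = 6p − 3; against R: (-7)p + 6(1−p) = −13p + 6.
Setting these equal: 6p − 3 = −13p + 6 ⇒ 19p = 9 ⇒ p = 9/19, and the value is (6)·(9/19) − 3 = -3/19.
For General C: with q = P(L), equating A's and B's payoffs gives 10q − 7 = −9q + 6 ⇒ q = 13/19.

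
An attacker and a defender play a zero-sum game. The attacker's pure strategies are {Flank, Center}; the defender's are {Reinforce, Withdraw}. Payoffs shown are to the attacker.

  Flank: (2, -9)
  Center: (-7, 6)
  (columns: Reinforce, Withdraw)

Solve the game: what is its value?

Row minima: Flank → -9, Center → -7; maximin = -7.
Column maxima: Reinforce → 2, Withdraw → 6; minimax = 2.
-7 ≠ 2, so there is no saddle point; optimal play is mixed.
Let the attacker play Flank with probability p. Expected payoff against Reinforce: 2p + (-7)(1−p) = 9p − 7; against Withdraw: (-9)p + 6(1−p) = −15p + 6.
Setting these equal: 9p − 7 = −15p + 6 ⇒ 24p = 13 ⇒ p = 13/24, and the value is (9)·(13/24) − 7 = -17/8.
For the defender: with q = P(Reinforce), equating Flank's and Center's payoffs gives 11q − 9 = −13q + 6 ⇒ q = 5/8.

-17/8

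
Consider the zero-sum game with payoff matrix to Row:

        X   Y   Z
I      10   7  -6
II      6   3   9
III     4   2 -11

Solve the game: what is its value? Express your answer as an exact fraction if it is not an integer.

Row minima: I → -6, II → 3, III → -11; maximin = 3.
Column maxima: X → 10, Y → 7, Z → 9; minimax = 7.
3 ≠ 7, so there is no saddle point; optimal play is mixed.
III is strictly dominated by I, so Row never plays it.
X is strictly dominated by Y (it gives Row strictly more in every row), so Column never plays it.
On the remaining 2×2 (I, II vs Y, Z):
Let Row play I with probability p. Expected payoff against Y: 7p + 3(1−p) = 4p + 3; against Z: (-6)p + 9(1−p) = −15p + 9.
Setting these equal: 4p + 3 = −15p + 9 ⇒ 19p = 6 ⇒ p = 6/19, and the value is (4)·(6/19) + 3 = 81/19.
For Column: with q = P(Y), equating I's and II's payoffs gives 13q − 6 = −6q + 9 ⇒ q = 15/19.

81/19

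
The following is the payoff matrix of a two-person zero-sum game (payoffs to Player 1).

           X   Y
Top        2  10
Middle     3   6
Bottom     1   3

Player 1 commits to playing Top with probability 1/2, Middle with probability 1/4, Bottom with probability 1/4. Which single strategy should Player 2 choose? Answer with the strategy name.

X

If Player 2 plays X, Player 1's expected payoff is (1/2)·2 + (1/4)·3 + (1/4)·1 = 2.
If Player 2 plays Y, Player 1's expected payoff is (1/2)·10 + (1/4)·6 + (1/4)·3 = 29/4.
Player 2 minimizes Player 1's payoff; the smallest is 2, so the best response is X.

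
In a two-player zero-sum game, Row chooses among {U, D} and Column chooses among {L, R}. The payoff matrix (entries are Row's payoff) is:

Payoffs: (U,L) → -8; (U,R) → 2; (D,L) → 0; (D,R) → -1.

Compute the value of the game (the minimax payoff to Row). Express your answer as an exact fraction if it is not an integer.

-8/11

Row minima: U → -8, D → -1; maximin = -1.
Column maxima: L → 0, R → 2; minimax = 0.
-1 ≠ 0, so there is no saddle point; optimal play is mixed.
Let Row play U with probability p. Expected payoff against L: (-8)p + 0(1−p) = −8p; against R: 2p + (-1)(1−p) = 3p − 1.
Setting these equal: −8p = 3p − 1 ⇒ −11p = -1 ⇒ p = 1/11, and the value is (-8)·(1/11) = -8/11.
For Column: with q = P(L), equating U's and D's payoffs gives −10q + 2 = q − 1 ⇒ q = 3/11.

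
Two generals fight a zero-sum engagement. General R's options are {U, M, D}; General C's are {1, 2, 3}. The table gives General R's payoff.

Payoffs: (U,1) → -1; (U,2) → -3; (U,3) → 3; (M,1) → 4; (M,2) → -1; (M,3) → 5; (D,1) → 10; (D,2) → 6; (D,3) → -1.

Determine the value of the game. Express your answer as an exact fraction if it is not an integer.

29/13

Row minima: U → -3, M → -1, D → -1; maximin = -1.
Column maxima: 1 → 10, 2 → 6, 3 → 5; minimax = 5.
-1 ≠ 5, so there is no saddle point; optimal play is mixed.
U is strictly dominated by M, so General R never plays it.
1 is strictly dominated by 2 (it gives General R strictly more in every row), so General C never plays it.
On the remaining 2×2 (M, D vs 2, 3):
Let General R play M with probability p. Expected payoff against 2: (-1)p + 6(1−p) = −7p + 6; against 3: 5p + (-1)(1−p) = 6p − 1.
Setting these equal: −7p + 6 = 6p − 1 ⇒ −13p = -7 ⇒ p = 7/13, and the value is (-7)·(7/13) + 6 = 29/13.
For General C: with q = P(2), equating M's and D's payoffs gives −6q + 5 = 7q − 1 ⇒ q = 6/13.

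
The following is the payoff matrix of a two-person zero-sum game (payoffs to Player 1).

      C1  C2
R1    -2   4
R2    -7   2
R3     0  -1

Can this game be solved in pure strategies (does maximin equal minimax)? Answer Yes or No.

No

Row minima: R1 → -2, R2 → -7, R3 → -1; maximin = -1.
Column maxima: C1 → 0, C2 → 4; minimax = 0.
-1 ≠ 0, so no pure-strategy equilibrium exists.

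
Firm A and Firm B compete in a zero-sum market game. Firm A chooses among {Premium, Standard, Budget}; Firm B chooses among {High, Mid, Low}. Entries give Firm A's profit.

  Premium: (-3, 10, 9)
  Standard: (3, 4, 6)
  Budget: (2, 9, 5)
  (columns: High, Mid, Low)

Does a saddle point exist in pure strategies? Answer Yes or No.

Row minima: Premium → -3, Standard → 3, Budget → 2; maximin = 3.
Column maxima: High → 3, Mid → 10, Low → 9; minimax = 3.
maximin = minimax = 3, so a saddle point exists.

Yes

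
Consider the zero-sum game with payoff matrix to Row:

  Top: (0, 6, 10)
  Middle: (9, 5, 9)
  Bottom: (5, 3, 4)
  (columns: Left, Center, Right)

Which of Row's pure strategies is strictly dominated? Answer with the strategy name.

Bottom

Middle gives a strictly higher payoff than Bottom against every column: 9 > 5, 5 > 3, 9 > 4.
So Bottom is strictly dominated and Row never plays it.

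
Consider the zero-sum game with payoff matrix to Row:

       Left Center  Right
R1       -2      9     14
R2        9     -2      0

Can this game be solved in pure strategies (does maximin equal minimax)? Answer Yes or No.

No

Row minima: R1 → -2, R2 → -2; maximin = -2.
Column maxima: Left → 9, Center → 9, Right → 14; minimax = 9.
-2 ≠ 9, so no pure-strategy equilibrium exists.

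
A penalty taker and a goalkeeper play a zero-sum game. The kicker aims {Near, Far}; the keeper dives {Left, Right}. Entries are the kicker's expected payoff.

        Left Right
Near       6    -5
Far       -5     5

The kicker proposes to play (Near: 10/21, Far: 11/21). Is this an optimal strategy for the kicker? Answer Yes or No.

Yes

Against Left this mix gives (10/21)·6 + (11/21)·(-5) = 5/21.
Against Right this mix gives (10/21)·(-5) + (11/21)·5 = 5/21.
All of the keeper's active replies (Left, Right) yield 5/21, and no column does worse for the kicker. The mix makes the keeper indifferent and guarantees 5/21, so it is optimal.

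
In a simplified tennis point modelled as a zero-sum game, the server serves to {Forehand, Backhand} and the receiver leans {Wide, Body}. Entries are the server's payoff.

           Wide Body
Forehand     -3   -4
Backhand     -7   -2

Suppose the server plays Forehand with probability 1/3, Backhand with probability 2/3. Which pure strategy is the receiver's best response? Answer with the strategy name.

Wide

If the receiver plays Wide, the server's expected payoff is (1/3)·(-3) + (2/3)·(-7) = -17/3.
If the receiver plays Body, the server's expected payoff is (1/3)·(-4) + (2/3)·(-2) = -8/3.
The receiver minimizes the server's payoff; the smallest is -17/3, so the best response is Wide.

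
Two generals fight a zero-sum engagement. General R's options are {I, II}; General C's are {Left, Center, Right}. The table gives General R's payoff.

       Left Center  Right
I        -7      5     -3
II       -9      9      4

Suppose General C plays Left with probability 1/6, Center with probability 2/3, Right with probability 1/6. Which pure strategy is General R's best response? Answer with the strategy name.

II

Expected payoff of I: (1/6)·(-7) + (2/3)·5 + (1/6)·(-3) = 5/3.
Expected payoff of II: (1/6)·(-9) + (2/3)·9 + (1/6)·4 = 31/6.
The largest is 31/6, so General R's best response is II.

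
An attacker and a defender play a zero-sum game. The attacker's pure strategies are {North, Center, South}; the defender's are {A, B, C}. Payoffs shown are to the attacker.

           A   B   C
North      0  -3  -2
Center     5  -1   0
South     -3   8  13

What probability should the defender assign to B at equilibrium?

Row minima: North → -3, Center → -1, South → -3; maximin = -1.
Column maxima: A → 5, B → 8, C → 13; minimax = 5.
-1 ≠ 5, so there is no saddle point; optimal play is mixed.
North is strictly dominated by Center, so the attacker never plays it.
C is strictly dominated by B (it gives the attacker strictly more in every row), so the defender never plays it.
On the remaining 2×2 (Center, South vs A, B):
Let the attacker play Center with probability p. Expected payoff against A: 5p + (-3)(1−p) = 8p − 3; against B: (-1)p + 8(1−p) = −9p + 8.
Setting these equal: 8p − 3 = −9p + 8 ⇒ 17p = 11 ⇒ p = 11/17, and the value is (8)·(11/17) − 3 = 37/17.
For the defender: with q = P(A), equating Center's and South's payoffs gives 6q − 1 = −11q + 8 ⇒ q = 9/17.

8/17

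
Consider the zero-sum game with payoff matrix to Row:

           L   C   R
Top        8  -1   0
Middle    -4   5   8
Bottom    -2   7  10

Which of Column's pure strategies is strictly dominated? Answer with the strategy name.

R

C holds Row's payoff strictly below R in every row: -1 < 0, 5 < 8, 7 < 10.
So R is strictly dominated for Column.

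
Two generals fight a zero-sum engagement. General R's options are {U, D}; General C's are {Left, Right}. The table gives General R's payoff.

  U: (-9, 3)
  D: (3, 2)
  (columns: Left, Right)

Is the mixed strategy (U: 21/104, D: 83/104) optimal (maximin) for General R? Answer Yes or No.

No

Against Left this mix gives (21/104)·(-9) + (83/104)·3 = 15/26.
Against Right this mix gives (21/104)·3 + (83/104)·2 = 229/104.
General C will play Left, holding General R to 15/26. Shifting weight toward the row that does better against Left would raise this floor (the equalizing mix achieves 27/13 against both Left and Right), so the proposed strategy is not optimal.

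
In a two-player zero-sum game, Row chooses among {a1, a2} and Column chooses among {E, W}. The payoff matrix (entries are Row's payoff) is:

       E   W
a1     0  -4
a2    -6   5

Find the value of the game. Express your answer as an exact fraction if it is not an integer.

-8/5

Row minima: a1 → -4, a2 → -6; maximin = -4.
Column maxima: E → 0, W → 5; minimax = 0.
-4 ≠ 0, so there is no saddle point; optimal play is mixed.
Let Row play a1 with probability p. Expected payoff against E: 0p + (-6)(1−p) = 6p − 6; against W: (-4)p + 5(1−p) = −9p + 5.
Setting these equal: 6p − 6 = −9p + 5 ⇒ 15p = 11 ⇒ p = 11/15, and the value is (6)·(11/15) − 6 = -8/5.
For Column: with q = P(E), equating a1's and a2's payoffs gives 4q − 4 = −11q + 5 ⇒ q = 3/5.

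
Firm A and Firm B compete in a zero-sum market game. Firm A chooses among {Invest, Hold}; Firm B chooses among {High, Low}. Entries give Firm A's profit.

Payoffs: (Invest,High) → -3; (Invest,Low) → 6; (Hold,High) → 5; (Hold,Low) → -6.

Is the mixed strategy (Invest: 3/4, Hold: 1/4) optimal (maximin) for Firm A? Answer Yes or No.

No

Against High this mix gives (3/4)·(-3) + (1/4)·5 = -1.
Against Low this mix gives (3/4)·6 + (1/4)·(-6) = 3.
Firm B will play High, holding Firm A to -1. Shifting weight toward the row that does better against High would raise this floor (the equalizing mix achieves 3/5 against both High and Low), so the proposed strategy is not optimal.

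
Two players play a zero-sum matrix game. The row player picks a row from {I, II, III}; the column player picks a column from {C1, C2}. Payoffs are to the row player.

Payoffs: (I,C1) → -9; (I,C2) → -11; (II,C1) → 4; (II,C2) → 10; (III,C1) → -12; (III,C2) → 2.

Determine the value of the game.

Row minima: I → -11, II → 4, III → -12; maximin = 4.
Column maxima: C1 → 4, C2 → 10; minimax = 4.
Since maximin = minimax = 4, there is a saddle point and the value is 4.

4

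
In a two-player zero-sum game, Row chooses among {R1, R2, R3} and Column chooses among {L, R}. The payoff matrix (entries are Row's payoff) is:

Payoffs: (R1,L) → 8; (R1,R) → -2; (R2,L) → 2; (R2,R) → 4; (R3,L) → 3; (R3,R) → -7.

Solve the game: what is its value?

3

Row minima: R1 → -2, R2 → 2, R3 → -7; maximin = 2.
Column maxima: L → 8, R → 4; minimax = 4.
2 ≠ 4, so there is no saddle point; optimal play is mixed.
R3 is strictly dominated by R1, so Row never plays it.
On the remaining 2×2 (R1, R2 vs L, R):
Let Row play R1 with probability p. Expected payoff against L: 8p + 2(1−p) = 6p + 2; against R: (-2)p + 4(1−p) = −6p + 4.
Setting these equal: 6p + 2 = −6p + 4 ⇒ 12p = 2 ⇒ p = 1/6, and the value is (6)·(1/6) + 2 = 3.
For Column: with q = P(L), equating R1's and R2's payoffs gives 10q − 2 = −2q + 4 ⇒ q = 1/2.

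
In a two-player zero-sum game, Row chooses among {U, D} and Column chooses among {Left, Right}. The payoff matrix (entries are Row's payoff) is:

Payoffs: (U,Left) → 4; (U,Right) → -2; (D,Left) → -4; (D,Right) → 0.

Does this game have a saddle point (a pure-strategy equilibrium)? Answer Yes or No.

No

Row minima: U → -2, D → -4; maximin = -2.
Column maxima: Left → 4, Right → 0; minimax = 0.
-2 ≠ 0, so no pure-strategy equilibrium exists.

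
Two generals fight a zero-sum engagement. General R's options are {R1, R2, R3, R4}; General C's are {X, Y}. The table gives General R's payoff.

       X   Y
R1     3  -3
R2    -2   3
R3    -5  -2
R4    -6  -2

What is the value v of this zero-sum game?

3/11

Row minima: R1 → -3, R2 → -2, R3 → -5, R4 → -6; maximin = -2.
Column maxima: X → 3, Y → 3; minimax = 3.
-2 ≠ 3, so there is no saddle point; optimal play is mixed.
R3 is strictly dominated by R2, so General R never plays it.
R4 is strictly dominated by R2, so General R never plays it.
On the remaining 2×2 (R1, R2 vs X, Y):
Let General R play R1 with probability p. Expected payoff against X: 3p + (-2)(1−p) = 5p − 2; against Y: (-3)p + 3(1−p) = −6p + 3.
Setting these equal: 5p − 2 = −6p + 3 ⇒ 11p = 5 ⇒ p = 5/11, and the value is (5)·(5/11) − 2 = 3/11.
For General C: with q = P(X), equating R1's and R2's payoffs gives 6q − 3 = −5q + 3 ⇒ q = 6/11.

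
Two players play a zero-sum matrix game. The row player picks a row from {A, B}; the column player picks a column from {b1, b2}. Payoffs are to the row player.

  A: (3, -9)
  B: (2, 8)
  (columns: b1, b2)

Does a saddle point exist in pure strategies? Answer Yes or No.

No

Row minima: A → -9, B → 2; maximin = 2.
Column maxima: b1 → 3, b2 → 8; minimax = 3.
2 ≠ 3, so no pure-strategy equilibrium exists.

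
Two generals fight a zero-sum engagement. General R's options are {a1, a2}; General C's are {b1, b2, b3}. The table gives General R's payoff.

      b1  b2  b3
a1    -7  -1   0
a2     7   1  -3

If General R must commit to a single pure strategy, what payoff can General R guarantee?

Row minima: a1 → -7, a2 → -3.
The best of these is -3.

-3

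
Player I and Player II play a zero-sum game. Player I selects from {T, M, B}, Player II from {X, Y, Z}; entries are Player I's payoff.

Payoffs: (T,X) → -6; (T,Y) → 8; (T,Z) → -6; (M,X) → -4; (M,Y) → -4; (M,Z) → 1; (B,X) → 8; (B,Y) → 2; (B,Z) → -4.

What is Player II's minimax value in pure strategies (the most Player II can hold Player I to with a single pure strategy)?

Column maxima: X → 8, Y → 8, Z → 1.
The smallest of these is 1.

1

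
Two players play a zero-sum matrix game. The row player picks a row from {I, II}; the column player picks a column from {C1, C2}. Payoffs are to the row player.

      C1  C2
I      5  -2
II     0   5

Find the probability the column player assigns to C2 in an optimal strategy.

5/12

Row minima: I → -2, II → 0; maximin = 0.
Column maxima: C1 → 5, C2 → 5; minimax = 5.
0 ≠ 5, so there is no saddle point; optimal play is mixed.
Let the row player play I with probability p. Expected payoff against C1: 5p + 0(1−p) = 5p; against C2: (-2)p + 5(1−p) = −7p + 5.
Setting these equal: 5p = −7p + 5 ⇒ 12p = 5 ⇒ p = 5/12, and the value is (5)·(5/12) = 25/12.
For the column player: with q = P(C1), equating I's and II's payoffs gives 7q − 2 = −5q + 5 ⇒ q = 7/12.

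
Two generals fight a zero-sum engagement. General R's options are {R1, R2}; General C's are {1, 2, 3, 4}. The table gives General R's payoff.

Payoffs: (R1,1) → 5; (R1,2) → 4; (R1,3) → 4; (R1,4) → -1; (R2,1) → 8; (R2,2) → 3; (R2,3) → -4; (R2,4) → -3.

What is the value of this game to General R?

-1

Row minima: R1 → -1, R2 → -4; maximin = -1.
Column maxima: 1 → 8, 2 → 4, 3 → 4, 4 → -1; minimax = -1.
Since maximin = minimax = -1, there is a saddle point and the value is -1.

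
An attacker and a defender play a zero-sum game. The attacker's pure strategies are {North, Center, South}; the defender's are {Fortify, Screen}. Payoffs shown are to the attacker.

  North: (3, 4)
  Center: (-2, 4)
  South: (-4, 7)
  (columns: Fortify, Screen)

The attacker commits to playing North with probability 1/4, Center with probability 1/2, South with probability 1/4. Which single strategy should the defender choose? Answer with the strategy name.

If the defender plays Fortify, the attacker's expected payoff is (1/4)·3 + (1/2)·(-2) + (1/4)·(-4) = -5/4.
If the defender plays Screen, the attacker's expected payoff is (1/4)·4 + (1/2)·4 + (1/4)·7 = 19/4.
The defender minimizes the attacker's payoff; the smallest is -5/4, so the best response is Fortify.

Fortify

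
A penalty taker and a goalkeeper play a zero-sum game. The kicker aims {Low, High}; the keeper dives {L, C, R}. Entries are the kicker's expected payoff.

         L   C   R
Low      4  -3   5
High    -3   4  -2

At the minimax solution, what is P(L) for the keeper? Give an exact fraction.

Row minima: Low → -3, High → -3; maximin = -3.
Column maxima: L → 4, C → 4, R → 5; minimax = 4.
-3 ≠ 4, so there is no saddle point; optimal play is mixed.
R is strictly dominated by L (it gives the kicker strictly more in every row), so the keeper never plays it.
On the remaining 2×2 (Low, High vs L, C):
Let the kicker play Low with probability p. Expected payoff against L: 4p + (-3)(1−p) = 7p − 3; against C: (-3)p + 4(1−p) = −7p + 4.
Setting these equal: 7p − 3 = −7p + 4 ⇒ 14p = 7 ⇒ p = 1/2, and the value is (7)·(1/2) − 3 = 1/2.
For the keeper: with q = P(L), equating Low's and High's payoffs gives 7q − 3 = −7q + 4 ⇒ q = 1/2.

1/2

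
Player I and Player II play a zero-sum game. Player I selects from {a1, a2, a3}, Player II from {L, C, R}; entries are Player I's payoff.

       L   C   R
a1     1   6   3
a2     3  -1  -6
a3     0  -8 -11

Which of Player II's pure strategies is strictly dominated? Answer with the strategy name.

C

R holds Player I's payoff strictly below C in every row: 3 < 6, -6 < -1, -11 < -8.
So C is strictly dominated for Player II.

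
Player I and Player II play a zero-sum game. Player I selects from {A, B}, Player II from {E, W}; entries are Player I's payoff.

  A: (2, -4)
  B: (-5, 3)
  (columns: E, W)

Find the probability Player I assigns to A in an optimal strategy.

4/7

Row minima: A → -4, B → -5; maximin = -4.
Column maxima: E → 2, W → 3; minimax = 2.
-4 ≠ 2, so there is no saddle point; optimal play is mixed.
Let Player I play A with probability p. Expected payoff against E: 2p + (-5)(1−p) = 7p − 5; against W: (-4)p + 3(1−p) = −7p + 3.
Setting these equal: 7p − 5 = −7p + 3 ⇒ 14p = 8 ⇒ p = 4/7, and the value is (7)·(4/7) − 5 = -1.
For Player II: with q = P(E), equating A's and B's payoffs gives 6q − 4 = −8q + 3 ⇒ q = 1/2.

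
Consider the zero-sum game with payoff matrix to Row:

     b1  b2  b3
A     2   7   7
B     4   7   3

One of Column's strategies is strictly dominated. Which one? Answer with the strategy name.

b1 holds Row's payoff strictly below b2 in every row: 2 < 7, 4 < 7.
So b2 is strictly dominated for Column.

b2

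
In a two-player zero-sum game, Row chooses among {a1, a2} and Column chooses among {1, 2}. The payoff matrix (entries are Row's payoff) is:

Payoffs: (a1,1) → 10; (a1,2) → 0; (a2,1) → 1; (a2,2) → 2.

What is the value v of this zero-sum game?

Row minima: a1 → 0, a2 → 1; maximin = 1.
Column maxima: 1 → 10, 2 → 2; minimax = 2.
1 ≠ 2, so there is no saddle point; optimal play is mixed.
Let Row play a1 with probability p. Expected payoff against 1: 10p + 1(1−p) = 9p + 1; against 2: 0p + 2(1−p) = −2p + 2.
Setting these equal: 9p + 1 = −2p + 2 ⇒ 11p = 1 ⇒ p = 1/11, and the value is (9)·(1/11) + 1 = 20/11.
For Column: with q = P(1), equating a1's and a2's payoffs gives 10q = −q + 2 ⇒ q = 2/11.

20/11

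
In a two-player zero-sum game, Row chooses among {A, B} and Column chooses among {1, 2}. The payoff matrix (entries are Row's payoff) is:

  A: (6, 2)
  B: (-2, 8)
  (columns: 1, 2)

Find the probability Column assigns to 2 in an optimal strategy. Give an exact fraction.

Row minima: A → 2, B → -2; maximin = 2.
Column maxima: 1 → 6, 2 → 8; minimax = 6.
2 ≠ 6, so there is no saddle point; optimal play is mixed.
Let Row play A with probability p. Expected payoff against 1: 6p + (-2)(1−p) = 8p − 2; against 2: 2p + 8(1−p) = −6p + 8.
Setting these equal: 8p − 2 = −6p + 8 ⇒ 14p = 10 ⇒ p = 5/7, and the value is (8)·(5/7) − 2 = 26/7.
For Column: with q = P(1), equating A's and B's payoffs gives 4q + 2 = −10q + 8 ⇒ q = 3/7.

4/7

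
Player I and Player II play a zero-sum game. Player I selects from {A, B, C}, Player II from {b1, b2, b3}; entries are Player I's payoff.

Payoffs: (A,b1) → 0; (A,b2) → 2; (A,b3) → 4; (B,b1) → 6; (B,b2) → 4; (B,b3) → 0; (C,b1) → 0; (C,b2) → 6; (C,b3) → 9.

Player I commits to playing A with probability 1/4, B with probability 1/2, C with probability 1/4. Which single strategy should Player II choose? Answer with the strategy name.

If Player II plays b1, Player I's expected payoff is (1/4)·0 + (1/2)·6 + (1/4)·0 = 3.
If Player II plays b2, Player I's expected payoff is (1/4)·2 + (1/2)·4 + (1/4)·6 = 4.
If Player II plays b3, Player I's expected payoff is (1/4)·4 + (1/2)·0 + (1/4)·9 = 13/4.
Player II minimizes Player I's payoff; the smallest is 3, so the best response is b1.

b1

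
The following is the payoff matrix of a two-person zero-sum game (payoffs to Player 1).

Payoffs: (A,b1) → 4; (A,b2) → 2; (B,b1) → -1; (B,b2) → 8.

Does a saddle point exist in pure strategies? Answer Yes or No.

No

Row minima: A → 2, B → -1; maximin = 2.
Column maxima: b1 → 4, b2 → 8; minimax = 4.
2 ≠ 4, so no pure-strategy equilibrium exists.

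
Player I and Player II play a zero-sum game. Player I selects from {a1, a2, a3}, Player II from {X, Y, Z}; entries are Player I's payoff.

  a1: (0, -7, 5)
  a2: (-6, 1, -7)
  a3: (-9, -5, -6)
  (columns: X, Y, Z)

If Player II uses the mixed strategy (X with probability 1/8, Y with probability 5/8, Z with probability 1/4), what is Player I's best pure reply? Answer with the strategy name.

Expected payoff of a1: (1/8)·0 + (5/8)·(-7) + (1/4)·5 = -25/8.
Expected payoff of a2: (1/8)·(-6) + (5/8)·1 + (1/4)·(-7) = -15/8.
Expected payoff of a3: (1/8)·(-9) + (5/8)·(-5) + (1/4)·(-6) = -23/4.
The largest is -15/8, so Player I's best response is a2.

a2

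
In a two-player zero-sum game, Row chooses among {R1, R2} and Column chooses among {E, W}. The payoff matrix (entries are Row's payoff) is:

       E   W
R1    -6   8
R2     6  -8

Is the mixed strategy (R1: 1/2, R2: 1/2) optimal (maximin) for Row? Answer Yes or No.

Yes

Against E this mix gives (1/2)·(-6) + (1/2)·6 = 0.
Against W this mix gives (1/2)·8 + (1/2)·(-8) = 0.
All of Column's active replies (E, W) yield 0, and no column does worse for Row. The mix makes Column indifferent and guarantees 0, so it is optimal.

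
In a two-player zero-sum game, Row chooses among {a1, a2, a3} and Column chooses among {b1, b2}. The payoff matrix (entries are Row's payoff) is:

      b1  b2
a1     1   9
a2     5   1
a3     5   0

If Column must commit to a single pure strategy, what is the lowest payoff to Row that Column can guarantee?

5

Column maxima: b1 → 5, b2 → 9.
The smallest of these is 5.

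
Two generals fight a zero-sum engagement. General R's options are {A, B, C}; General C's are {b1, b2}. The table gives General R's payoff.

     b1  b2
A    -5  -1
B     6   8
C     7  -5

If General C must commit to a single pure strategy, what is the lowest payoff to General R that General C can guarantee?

Column maxima: b1 → 7, b2 → 8.
The smallest of these is 7.

7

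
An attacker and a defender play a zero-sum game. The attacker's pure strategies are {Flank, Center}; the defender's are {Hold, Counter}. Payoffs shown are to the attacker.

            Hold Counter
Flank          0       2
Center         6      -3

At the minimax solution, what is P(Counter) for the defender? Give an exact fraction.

Row minima: Flank → 0, Center → -3; maximin = 0.
Column maxima: Hold → 6, Counter → 2; minimax = 2.
0 ≠ 2, so there is no saddle point; optimal play is mixed.
Let the attacker play Flank with probability p. Expected payoff against Hold: 0p + 6(1−p) = −6p + 6; against Counter: 2p + (-3)(1−p) = 5p − 3.
Setting these equal: −6p + 6 = 5p − 3 ⇒ −11p = -9 ⇒ p = 9/11, and the value is (-6)·(9/11) + 6 = 12/11.
For the defender: with q = P(Hold), equating Flank's and Center's payoffs gives −2q + 2 = 9q − 3 ⇒ q = 5/11.

6/11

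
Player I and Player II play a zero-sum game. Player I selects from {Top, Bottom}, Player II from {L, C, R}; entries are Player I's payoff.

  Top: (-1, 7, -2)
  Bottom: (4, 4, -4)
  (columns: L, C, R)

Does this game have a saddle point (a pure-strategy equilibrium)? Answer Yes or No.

Row minima: Top → -2, Bottom → -4; maximin = -2.
Column maxima: L → 4, C → 7, R → -2; minimax = -2.
maximin = minimax = -2, so a saddle point exists.

Yes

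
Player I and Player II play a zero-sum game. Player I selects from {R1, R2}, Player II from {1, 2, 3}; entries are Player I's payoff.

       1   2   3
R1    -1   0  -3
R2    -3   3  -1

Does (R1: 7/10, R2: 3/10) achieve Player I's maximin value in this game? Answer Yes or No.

Against 1 this mix gives (7/10)·(-1) + (3/10)·(-3) = -8/5.
Against 2 this mix gives (7/10)·0 + (3/10)·3 = 9/10.
Against 3 this mix gives (7/10)·(-3) + (3/10)·(-1) = -12/5.
Player II will play 3, holding Player I to -12/5. Shifting weight toward the row that does better against 3 would raise this floor (the equalizing mix achieves -2 against both 3 and 1), so the proposed strategy is not optimal.

No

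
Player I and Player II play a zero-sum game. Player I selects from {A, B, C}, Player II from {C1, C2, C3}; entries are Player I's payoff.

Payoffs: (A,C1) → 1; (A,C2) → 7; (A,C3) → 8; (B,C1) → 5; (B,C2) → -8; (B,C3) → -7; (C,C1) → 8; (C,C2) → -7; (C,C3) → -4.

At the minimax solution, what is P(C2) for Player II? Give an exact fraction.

1/3

Row minima: A → 1, B → -8, C → -7; maximin = 1.
Column maxima: C1 → 8, C2 → 7, C3 → 8; minimax = 7.
1 ≠ 7, so there is no saddle point; optimal play is mixed.
B is strictly dominated by C, so Player I never plays it.
C3 is strictly dominated by C2 (it gives Player I strictly more in every row), so Player II never plays it.
On the remaining 2×2 (A, C vs C1, C2):
Let Player I play A with probability p. Expected payoff against C1: 1p + 8(1−p) = −7p + 8; against C2: 7p + (-7)(1−p) = 14p − 7.
Setting these equal: −7p + 8 = 14p − 7 ⇒ −21p = -15 ⇒ p = 5/7, and the value is (-7)·(5/7) + 8 = 3.
For Player II: with q = P(C1), equating A's and C's payoffs gives −6q + 7 = 15q − 7 ⇒ q = 2/3.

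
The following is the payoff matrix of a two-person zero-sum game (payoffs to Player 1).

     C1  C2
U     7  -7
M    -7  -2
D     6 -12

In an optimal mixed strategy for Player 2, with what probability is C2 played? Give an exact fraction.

14/19

Row minima: U → -7, M → -7, D → -12; maximin = -7.
Column maxima: C1 → 7, C2 → -2; minimax = -2.
-7 ≠ -2, so there is no saddle point; optimal play is mixed.
D is strictly dominated by U, so Player 1 never plays it.
On the remaining 2×2 (U, M vs C1, C2):
Let Player 1 play U with probability p. Expected payoff against C1: 7p + (-7)(1−p) = 14p − 7; against C2: (-7)p + (-2)(1−p) = −5p − 2.
Setting these equal: 14p − 7 = −5p − 2 ⇒ 19p = 5 ⇒ p = 5/19, and the value is (14)·(5/19) − 7 = -63/19.
For Player 2: with q = P(C1), equating U's and M's payoffs gives 14q − 7 = −5q − 2 ⇒ q = 5/19.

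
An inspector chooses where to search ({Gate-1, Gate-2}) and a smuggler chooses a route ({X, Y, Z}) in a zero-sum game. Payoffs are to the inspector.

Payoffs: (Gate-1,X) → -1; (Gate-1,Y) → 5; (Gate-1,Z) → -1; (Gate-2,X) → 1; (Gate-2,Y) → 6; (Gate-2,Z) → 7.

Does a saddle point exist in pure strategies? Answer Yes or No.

Row minima: Gate-1 → -1, Gate-2 → 1; maximin = 1.
Column maxima: X → 1, Y → 6, Z → 7; minimax = 1.
maximin = minimax = 1, so a saddle point exists.

Yes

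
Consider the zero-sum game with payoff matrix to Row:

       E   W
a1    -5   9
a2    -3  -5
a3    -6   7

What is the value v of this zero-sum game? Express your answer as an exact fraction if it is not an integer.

-13/4

Row minima: a1 → -5, a2 → -5, a3 → -6; maximin = -5.
Column maxima: E → -3, W → 9; minimax = -3.
-5 ≠ -3, so there is no saddle point; optimal play is mixed.
a3 is strictly dominated by a1, so Row never plays it.
On the remaining 2×2 (a1, a2 vs E, W):
Let Row play a1 with probability p. Expected payoff against E: (-5)p + (-3)(1−p) = −2p − 3; against W: 9p + (-5)(1−p) = 14p − 5.
Setting these equal: −2p − 3 = 14p − 5 ⇒ −16p = -2 ⇒ p = 1/8, and the value is (-2)·(1/8) − 3 = -13/4.
For Column: with q = P(E), equating a1's and a2's payoffs gives −14q + 9 = 2q − 5 ⇒ q = 7/8.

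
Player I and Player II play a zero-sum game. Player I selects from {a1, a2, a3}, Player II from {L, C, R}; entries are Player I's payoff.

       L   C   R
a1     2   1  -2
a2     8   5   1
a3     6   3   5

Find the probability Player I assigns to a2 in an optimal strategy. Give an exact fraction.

1/3

Row minima: a1 → -2, a2 → 1, a3 → 3; maximin = 3.
Column maxima: L → 8, C → 5, R → 5; minimax = 5.
3 ≠ 5, so there is no saddle point; optimal play is mixed.
a1 is strictly dominated by a2, so Player I never plays it.
L is strictly dominated by C (it gives Player I strictly more in every row), so Player II never plays it.
On the remaining 2×2 (a2, a3 vs C, R):
Let Player I play a2 with probability p. Expected payoff against C: 5p + 3(1−p) = 2p + 3; against R: 1p + 5(1−p) = −4p + 5.
Setting these equal: 2p + 3 = −4p + 5 ⇒ 6p = 2 ⇒ p = 1/3, and the value is (2)·(1/3) + 3 = 11/3.
For Player II: with q = P(C), equating a2's and a3's payoffs gives 4q + 1 = −2q + 5 ⇒ q = 2/3.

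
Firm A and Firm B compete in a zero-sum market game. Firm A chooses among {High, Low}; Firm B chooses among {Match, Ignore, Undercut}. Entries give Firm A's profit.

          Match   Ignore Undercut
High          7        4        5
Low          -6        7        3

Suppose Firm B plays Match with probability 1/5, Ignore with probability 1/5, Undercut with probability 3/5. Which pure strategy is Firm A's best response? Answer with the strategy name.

Expected payoff of High: (1/5)·7 + (1/5)·4 + (3/5)·5 = 26/5.
Expected payoff of Low: (1/5)·(-6) + (1/5)·7 + (3/5)·3 = 2.
The largest is 26/5, so Firm A's best response is High.

High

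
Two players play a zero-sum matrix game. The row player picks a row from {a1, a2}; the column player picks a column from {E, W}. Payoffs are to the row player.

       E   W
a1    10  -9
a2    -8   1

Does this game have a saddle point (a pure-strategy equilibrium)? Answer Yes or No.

Row minima: a1 → -9, a2 → -8; maximin = -8.
Column maxima: E → 10, W → 1; minimax = 1.
-8 ≠ 1, so no pure-strategy equilibrium exists.

No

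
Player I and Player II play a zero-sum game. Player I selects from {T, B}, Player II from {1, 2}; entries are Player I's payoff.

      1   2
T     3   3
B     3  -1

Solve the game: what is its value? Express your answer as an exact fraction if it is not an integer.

3

Row minima: T → 3, B → -1; maximin = 3.
Column maxima: 1 → 3, 2 → 3; minimax = 3.
Since maximin = minimax = 3, there is a saddle point and the value is 3.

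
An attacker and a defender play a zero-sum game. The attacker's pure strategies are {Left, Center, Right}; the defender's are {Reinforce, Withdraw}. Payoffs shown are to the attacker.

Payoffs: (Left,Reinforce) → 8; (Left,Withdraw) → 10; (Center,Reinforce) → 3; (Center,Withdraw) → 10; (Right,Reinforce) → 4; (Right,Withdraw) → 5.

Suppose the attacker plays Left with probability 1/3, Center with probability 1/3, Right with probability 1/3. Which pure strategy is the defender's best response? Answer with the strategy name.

If the defender plays Reinforce, the attacker's expected payoff is (1/3)·8 + (1/3)·3 + (1/3)·4 = 5.
If the defender plays Withdraw, the attacker's expected payoff is (1/3)·10 + (1/3)·10 + (1/3)·5 = 25/3.
The defender minimizes the attacker's payoff; the smallest is 5, so the best response is Reinforce.

Reinforce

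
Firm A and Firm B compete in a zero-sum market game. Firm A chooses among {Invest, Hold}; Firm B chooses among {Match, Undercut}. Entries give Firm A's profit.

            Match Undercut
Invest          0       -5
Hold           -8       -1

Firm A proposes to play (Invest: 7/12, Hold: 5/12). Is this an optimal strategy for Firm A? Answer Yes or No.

Yes

Against Match this mix gives (7/12)·0 + (5/12)·(-8) = -10/3.
Against Undercut this mix gives (7/12)·(-5) + (5/12)·(-1) = -10/3.
All of Firm B's active replies (Match, Undercut) yield -10/3, and no column does worse for Firm A. The mix makes Firm B indifferent and guarantees -10/3, so it is optimal.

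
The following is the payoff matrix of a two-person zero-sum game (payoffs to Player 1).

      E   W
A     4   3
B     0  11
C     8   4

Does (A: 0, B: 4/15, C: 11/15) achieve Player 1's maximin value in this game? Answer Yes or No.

Against E this mix gives (4/15)·0 + (11/15)·8 = 88/15.
Against W this mix gives (4/15)·11 + (11/15)·4 = 88/15.
All of Player 2's active replies (E, W) yield 88/15, and no column does worse for Player 1. The mix makes Player 2 indifferent and guarantees 88/15, so it is optimal.

Yes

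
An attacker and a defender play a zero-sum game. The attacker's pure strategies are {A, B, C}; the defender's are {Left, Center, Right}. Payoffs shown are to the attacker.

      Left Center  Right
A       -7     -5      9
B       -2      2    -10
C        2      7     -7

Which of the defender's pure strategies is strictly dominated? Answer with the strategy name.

Center

Left holds the attacker's payoff strictly below Center in every row: -7 < -5, -2 < 2, 2 < 7.
So Center is strictly dominated for the defender.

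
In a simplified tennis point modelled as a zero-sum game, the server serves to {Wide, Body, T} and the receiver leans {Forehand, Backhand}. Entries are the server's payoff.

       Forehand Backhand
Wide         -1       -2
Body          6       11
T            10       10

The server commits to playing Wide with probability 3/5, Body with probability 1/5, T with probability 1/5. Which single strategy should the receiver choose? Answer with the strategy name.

If the receiver plays Forehand, the server's expected payoff is (3/5)·(-1) + (1/5)·6 + (1/5)·10 = 13/5.
If the receiver plays Backhand, the server's expected payoff is (3/5)·(-2) + (1/5)·11 + (1/5)·10 = 3.
The receiver minimizes the server's payoff; the smallest is 13/5, so the best response is Forehand.

Forehand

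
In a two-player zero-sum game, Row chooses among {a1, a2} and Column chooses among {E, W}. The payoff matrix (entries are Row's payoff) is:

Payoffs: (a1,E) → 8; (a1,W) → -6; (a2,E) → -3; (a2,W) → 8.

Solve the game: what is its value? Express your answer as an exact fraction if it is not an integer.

Row minima: a1 → -6, a2 → -3; maximin = -3.
Column maxima: E → 8, W → 8; minimax = 8.
-3 ≠ 8, so there is no saddle point; optimal play is mixed.
Let Row play a1 with probability p. Expected payoff against E: 8p + (-3)(1−p) = 11p − 3; against W: (-6)p + 8(1−p) = −14p + 8.
Setting these equal: 11p − 3 = −14p + 8 ⇒ 25p = 11 ⇒ p = 11/25, and the value is (11)·(11/25) − 3 = 46/25.
For Column: with q = P(E), equating a1's and a2's payoffs gives 14q − 6 = −11q + 8 ⇒ q = 14/25.

46/25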